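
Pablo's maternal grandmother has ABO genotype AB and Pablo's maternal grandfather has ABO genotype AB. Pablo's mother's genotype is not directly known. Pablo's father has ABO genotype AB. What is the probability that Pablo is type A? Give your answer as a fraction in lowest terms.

1/4

Pablo's mother's ABO genotype from AB × AB: 1/4 AA, 1/2 AB, 1/4 BB.
Crossing each possibility with the father AB and summing P(type A): 1/4·1/2 + 1/2·1/4 + 1/4·0 = 1/4.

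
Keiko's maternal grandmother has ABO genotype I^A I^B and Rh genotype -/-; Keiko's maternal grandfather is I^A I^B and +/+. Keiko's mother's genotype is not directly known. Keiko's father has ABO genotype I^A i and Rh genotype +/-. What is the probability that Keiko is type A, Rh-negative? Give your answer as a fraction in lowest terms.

1/8

Keiko's mother's ABO genotype from I^A I^B × I^A I^B: 1/4 I^A I^A, 1/2 I^A I^B, 1/4 I^B I^B.
Crossing each possibility with the father I^A i and summing P(type A): 1/4·1 + 1/2·1/2 + 1/4·0 = 1/2.
Similarly for Rh via the mother's Rh distribution: P(Rh-) = 1/4.
Independent loci: 1/2 × 1/4 = 1/8.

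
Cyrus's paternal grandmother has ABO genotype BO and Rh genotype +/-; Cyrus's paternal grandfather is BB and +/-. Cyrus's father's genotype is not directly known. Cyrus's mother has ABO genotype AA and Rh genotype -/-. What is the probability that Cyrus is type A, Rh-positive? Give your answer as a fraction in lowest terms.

1/8

Cyrus's father's ABO genotype from BO × BB: 1/2 BB, 1/2 BO.
Crossing each possibility with the mother AA and summing P(type A): 1/2·0 + 1/2·1/2 = 1/4.
Similarly for Rh via the father's Rh distribution: P(Rh+) = 1/2.
Independent loci: 1/4 × 1/2 = 1/8.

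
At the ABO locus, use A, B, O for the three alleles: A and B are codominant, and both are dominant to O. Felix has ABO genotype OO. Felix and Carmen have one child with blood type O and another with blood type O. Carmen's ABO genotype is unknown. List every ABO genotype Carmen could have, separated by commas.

AO, BO, OO

For each candidate genotype of Carmen, check whether crossing it with OO can produce every observed child phenotype.
  AA → possible child types {A} ✗
  AB → possible child types {A, B} ✗
  AO → possible child types {O, A} ✓
  BB → possible child types {B} ✗
  BO → possible child types {O, B} ✓
  OO → possible child types {O} ✓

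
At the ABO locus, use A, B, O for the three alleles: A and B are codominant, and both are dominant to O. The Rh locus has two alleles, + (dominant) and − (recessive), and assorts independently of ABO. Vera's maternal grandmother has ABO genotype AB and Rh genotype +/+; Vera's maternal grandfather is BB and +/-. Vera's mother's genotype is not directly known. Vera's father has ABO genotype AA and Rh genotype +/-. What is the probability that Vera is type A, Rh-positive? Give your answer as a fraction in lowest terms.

Vera's mother's ABO genotype from AB × BB: 1/2 AB, 1/2 BB.
Crossing each possibility with the father AA and summing P(type A): 1/2·1/2 + 1/2·0 = 1/4.
Similarly for Rh via the mother's Rh distribution: P(Rh+) = 7/8.
Independent loci: 1/4 × 7/8 = 7/32.

7/32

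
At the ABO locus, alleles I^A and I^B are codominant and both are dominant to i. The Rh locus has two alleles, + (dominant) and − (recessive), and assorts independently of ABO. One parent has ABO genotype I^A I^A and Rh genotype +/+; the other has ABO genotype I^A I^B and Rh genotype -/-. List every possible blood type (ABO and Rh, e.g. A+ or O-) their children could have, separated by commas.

A+, AB+

Gametes from I^A I^A × I^A I^B give offspring ABO genotypes I^A I^A, I^A I^B, i.e. phenotypes A, AB.
Rh cross +/+ × -/- → phenotypes Rh+.
Combining independently: A+, AB+.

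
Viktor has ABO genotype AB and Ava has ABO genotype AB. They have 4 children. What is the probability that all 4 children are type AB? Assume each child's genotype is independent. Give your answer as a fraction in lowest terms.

ABO cross AB × AB → 1/4 A, 1/4 B, 1/2 AB.
So P(type AB) = 1/2 per child.
All 4 independent: (1/2)^4 = 1/16.

1/16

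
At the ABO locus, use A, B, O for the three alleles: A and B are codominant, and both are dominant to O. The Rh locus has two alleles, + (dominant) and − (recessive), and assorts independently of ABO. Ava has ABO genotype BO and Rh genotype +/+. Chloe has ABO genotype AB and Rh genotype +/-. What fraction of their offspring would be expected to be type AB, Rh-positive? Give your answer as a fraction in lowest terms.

1/4

ABO cross BO × AB → offspring phenotypes: 1/4 A, 1/2 B, 1/4 AB.
Rh cross +/+ × +/- → 1 Rh+.
Independent loci: P(type AB, Rh-positive) = 1/4 × 1 = 1/4.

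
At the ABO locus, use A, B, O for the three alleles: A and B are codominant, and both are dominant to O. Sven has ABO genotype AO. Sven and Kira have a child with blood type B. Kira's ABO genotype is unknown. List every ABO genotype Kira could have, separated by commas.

For each candidate genotype of Kira, check whether crossing it with AO can produce every observed child phenotype.
  AA → possible child types {A} ✗
  AB → possible child types {A, B, AB} ✓
  AO → possible child types {O, A} ✗
  BB → possible child types {B, AB} ✓
  BO → possible child types {O, A, B, AB} ✓
  OO → possible child types {O, A} ✗

AB, BB, BO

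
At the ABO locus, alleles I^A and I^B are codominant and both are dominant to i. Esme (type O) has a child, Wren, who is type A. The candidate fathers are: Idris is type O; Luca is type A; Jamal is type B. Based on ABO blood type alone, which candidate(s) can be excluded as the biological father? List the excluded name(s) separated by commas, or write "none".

A candidate is excluded only if no genotype consistent with his phenotype could produce a type A child with a type O mother.
Idris (type O): no genotype consistent with that phenotype can produce a type-A child with a type-O mother.
Jamal (type B): no genotype consistent with that phenotype can produce a type-A child with a type-O mother.

Idris, Jamal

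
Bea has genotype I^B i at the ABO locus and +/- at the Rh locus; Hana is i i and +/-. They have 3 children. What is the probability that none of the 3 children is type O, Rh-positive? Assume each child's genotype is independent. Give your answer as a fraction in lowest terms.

125/512

ABO cross I^B i × i i → 1/2 O, 1/2 B.
Rh cross +/- × +/- → 3/4 Rh+, 1/4 Rh-; so P(type O, Rh-positive) = 1/2 × 3/4 = 3/8 per child.
P(not type O, Rh-positive) = 5/8 for one child; (5/8)^3 = 125/512.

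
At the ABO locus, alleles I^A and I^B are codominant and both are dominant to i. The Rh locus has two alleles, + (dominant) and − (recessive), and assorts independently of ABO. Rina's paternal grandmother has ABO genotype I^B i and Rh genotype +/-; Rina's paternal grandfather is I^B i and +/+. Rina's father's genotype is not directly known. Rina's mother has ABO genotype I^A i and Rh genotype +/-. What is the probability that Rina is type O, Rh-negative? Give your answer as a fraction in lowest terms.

Rina's father's ABO genotype from I^B i × I^B i: 1/4 I^B I^B, 1/2 I^B i, 1/4 i i.
Crossing each possibility with the mother I^A i and summing P(type O): 1/4·0 + 1/2·1/4 + 1/4·1/2 = 1/4.
Similarly for Rh via the father's Rh distribution: P(Rh-) = 1/8.
Independent loci: 1/4 × 1/8 = 1/32.

1/32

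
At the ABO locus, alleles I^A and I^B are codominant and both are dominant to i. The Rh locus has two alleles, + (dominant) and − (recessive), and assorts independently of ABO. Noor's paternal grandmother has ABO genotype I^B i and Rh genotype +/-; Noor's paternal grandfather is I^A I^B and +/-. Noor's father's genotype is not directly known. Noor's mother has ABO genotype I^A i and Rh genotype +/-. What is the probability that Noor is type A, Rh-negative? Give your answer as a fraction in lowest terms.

Noor's father's ABO genotype from I^B i × I^A I^B: 1/4 I^A I^B, 1/4 I^A i, 1/4 I^B I^B, 1/4 I^B i.
Crossing each possibility with the mother I^A i and summing P(type A): 1/4·1/2 + 1/4·3/4 + 1/4·0 + 1/4·1/4 = 3/8.
Similarly for Rh via the father's Rh distribution: P(Rh-) = 1/4.
Independent loci: 3/8 × 1/4 = 3/32.

3/32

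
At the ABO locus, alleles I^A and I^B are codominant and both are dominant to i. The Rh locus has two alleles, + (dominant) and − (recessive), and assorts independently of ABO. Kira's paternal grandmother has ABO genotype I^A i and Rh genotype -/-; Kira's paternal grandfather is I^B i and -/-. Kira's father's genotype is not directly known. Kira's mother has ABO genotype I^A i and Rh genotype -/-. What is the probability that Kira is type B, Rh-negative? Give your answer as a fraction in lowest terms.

Kira's father's ABO genotype from I^A i × I^B i: 1/4 I^A I^B, 1/4 I^A i, 1/4 I^B i, 1/4 i i.
Crossing each possibility with the mother I^A i and summing P(type B): 1/4·1/4 + 1/4·0 + 1/4·1/4 + 1/4·0 = 1/8.
Similarly for Rh via the father's Rh distribution: P(Rh-) = 1.
Independent loci: 1/8 × 1 = 1/8.

1/8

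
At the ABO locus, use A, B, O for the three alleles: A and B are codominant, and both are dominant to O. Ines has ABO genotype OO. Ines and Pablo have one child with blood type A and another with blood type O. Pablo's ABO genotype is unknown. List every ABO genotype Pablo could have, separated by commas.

AO

For each candidate genotype of Pablo, check whether crossing it with OO can produce every observed child phenotype.
  AA → possible child types {A} ✗
  AB → possible child types {A, B} ✗
  AO → possible child types {O, A} ✓
  BB → possible child types {B} ✗
  BO → possible child types {O, B} ✗
  OO → possible child types {O} ✗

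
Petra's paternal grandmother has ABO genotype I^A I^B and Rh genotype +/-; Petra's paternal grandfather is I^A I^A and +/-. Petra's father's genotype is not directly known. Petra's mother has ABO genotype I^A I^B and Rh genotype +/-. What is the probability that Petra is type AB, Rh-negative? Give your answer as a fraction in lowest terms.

1/8

Petra's father's ABO genotype from I^A I^B × I^A I^A: 1/2 I^A I^A, 1/2 I^A I^B.
Crossing each possibility with the mother I^A I^B and summing P(type AB): 1/2·1/2 + 1/2·1/2 = 1/2.
Similarly for Rh via the father's Rh distribution: P(Rh-) = 1/4.
Independent loci: 1/2 × 1/4 = 1/8.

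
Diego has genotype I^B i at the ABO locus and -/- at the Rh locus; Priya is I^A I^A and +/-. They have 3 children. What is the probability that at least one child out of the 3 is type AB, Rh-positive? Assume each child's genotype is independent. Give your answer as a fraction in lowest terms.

ABO cross I^B i × I^A I^A → 1/2 A, 1/2 AB.
Rh cross -/- × +/- → 1/2 Rh+, 1/2 Rh-; so P(type AB, Rh-positive) = 1/2 × 1/2 = 1/4 per child.
P(none) = (3/4)^3 = 27/64; P(at least one) = 1 − 27/64 = 37/64.

37/64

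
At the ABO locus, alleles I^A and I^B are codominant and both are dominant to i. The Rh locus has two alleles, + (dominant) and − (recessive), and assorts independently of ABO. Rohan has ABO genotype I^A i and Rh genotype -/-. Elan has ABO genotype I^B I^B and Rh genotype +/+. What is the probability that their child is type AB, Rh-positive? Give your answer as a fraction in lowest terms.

ABO cross I^A i × I^B I^B → offspring phenotypes: 1/2 B, 1/2 AB.
Rh cross -/- × +/+ → 1 Rh+.
Independent loci: P(type AB, Rh-positive) = 1/2 × 1 = 1/2.

1/2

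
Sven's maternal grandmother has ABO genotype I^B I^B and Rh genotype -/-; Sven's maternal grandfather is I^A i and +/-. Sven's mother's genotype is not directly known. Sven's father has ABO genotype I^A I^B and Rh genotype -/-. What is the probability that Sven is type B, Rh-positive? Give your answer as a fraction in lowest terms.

3/32

Sven's mother's ABO genotype from I^B I^B × I^A i: 1/2 I^A I^B, 1/2 I^B i.
Crossing each possibility with the father I^A I^B and summing P(type B): 1/2·1/4 + 1/2·1/2 = 3/8.
Similarly for Rh via the mother's Rh distribution: P(Rh+) = 1/4.
Independent loci: 3/8 × 1/4 = 3/32.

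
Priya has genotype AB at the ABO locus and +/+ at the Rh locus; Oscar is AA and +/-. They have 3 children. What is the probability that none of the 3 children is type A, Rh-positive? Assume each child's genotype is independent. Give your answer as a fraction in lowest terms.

ABO cross AB × AA → 1/2 A, 1/2 AB.
Rh cross +/+ × +/- → 1 Rh+; so P(type A, Rh-positive) = 1/2 × 1 = 1/2 per child.
P(not type A, Rh-positive) = 1/2 for one child; (1/2)^3 = 1/8.

1/8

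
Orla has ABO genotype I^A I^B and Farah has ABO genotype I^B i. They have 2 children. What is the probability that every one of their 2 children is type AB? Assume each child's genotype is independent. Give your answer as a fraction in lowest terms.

ABO cross I^A I^B × I^B i → 1/4 A, 1/2 B, 1/4 AB.
So P(type AB) = 1/4 per child.
All 2 independent: (1/4)^2 = 1/16.

1/16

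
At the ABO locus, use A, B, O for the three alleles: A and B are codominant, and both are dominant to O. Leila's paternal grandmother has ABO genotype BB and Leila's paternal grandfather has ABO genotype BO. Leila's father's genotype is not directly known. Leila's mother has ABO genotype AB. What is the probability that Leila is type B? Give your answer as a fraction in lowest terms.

Leila's father's ABO genotype from BB × BO: 1/2 BB, 1/2 BO.
Crossing each possibility with the mother AB and summing P(type B): 1/2·1/2 + 1/2·1/2 = 1/2.

1/2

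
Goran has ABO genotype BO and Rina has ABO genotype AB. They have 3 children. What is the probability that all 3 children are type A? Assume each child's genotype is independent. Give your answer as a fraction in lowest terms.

1/64

ABO cross BO × AB → 1/4 A, 1/2 B, 1/4 AB.
So P(type A) = 1/4 per child.
All 3 independent: (1/4)^3 = 1/64.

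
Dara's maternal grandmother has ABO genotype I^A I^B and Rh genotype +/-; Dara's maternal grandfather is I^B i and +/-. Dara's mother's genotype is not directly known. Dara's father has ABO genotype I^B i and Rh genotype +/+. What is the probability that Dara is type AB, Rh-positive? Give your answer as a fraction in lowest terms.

Dara's mother's ABO genotype from I^A I^B × I^B i: 1/4 I^A I^B, 1/4 I^A i, 1/4 I^B I^B, 1/4 I^B i.
Crossing each possibility with the father I^B i and summing P(type AB): 1/4·1/4 + 1/4·1/4 + 1/4·0 + 1/4·0 = 1/8.
Similarly for Rh via the mother's Rh distribution: P(Rh+) = 1.
Independent loci: 1/8 × 1 = 1/8.

1/8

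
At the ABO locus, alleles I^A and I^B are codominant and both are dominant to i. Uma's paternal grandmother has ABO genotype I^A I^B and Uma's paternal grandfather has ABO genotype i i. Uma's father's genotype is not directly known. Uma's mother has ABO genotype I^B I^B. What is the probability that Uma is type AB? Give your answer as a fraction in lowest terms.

Uma's father's ABO genotype from I^A I^B × i i: 1/2 I^A i, 1/2 I^B i.
Crossing each possibility with the mother I^B I^B and summing P(type AB): 1/2·1/2 + 1/2·0 = 1/4.

1/4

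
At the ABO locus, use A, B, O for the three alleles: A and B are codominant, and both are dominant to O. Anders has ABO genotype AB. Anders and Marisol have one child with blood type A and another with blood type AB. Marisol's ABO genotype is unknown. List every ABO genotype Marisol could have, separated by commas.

For each candidate genotype of Marisol, check whether crossing it with AB can produce every observed child phenotype.
  AA → possible child types {A, AB} ✓
  AB → possible child types {A, B, AB} ✓
  AO → possible child types {A, B, AB} ✓
  BB → possible child types {B, AB} ✗
  BO → possible child types {A, B, AB} ✓
  OO → possible child types {A, B} ✗

AA, AB, AO, BO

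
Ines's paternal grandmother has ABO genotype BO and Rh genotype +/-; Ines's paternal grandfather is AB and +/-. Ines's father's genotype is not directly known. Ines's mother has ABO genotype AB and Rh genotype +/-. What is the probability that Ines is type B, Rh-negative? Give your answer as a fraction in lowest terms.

Ines's father's ABO genotype from BO × AB: 1/4 AB, 1/4 AO, 1/4 BB, 1/4 BO.
Crossing each possibility with the mother AB and summing P(type B): 1/4·1/4 + 1/4·1/4 + 1/4·1/2 + 1/4·1/2 = 3/8.
Similarly for Rh via the father's Rh distribution: P(Rh-) = 1/4.
Independent loci: 3/8 × 1/4 = 3/32.

3/32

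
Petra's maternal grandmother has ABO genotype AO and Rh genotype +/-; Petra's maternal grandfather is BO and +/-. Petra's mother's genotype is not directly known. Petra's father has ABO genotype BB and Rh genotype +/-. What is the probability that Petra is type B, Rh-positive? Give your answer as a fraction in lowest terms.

9/16

Petra's mother's ABO genotype from AO × BO: 1/4 AB, 1/4 AO, 1/4 BO, 1/4 OO.
Crossing each possibility with the father BB and summing P(type B): 1/4·1/2 + 1/4·1/2 + 1/4·1 + 1/4·1 = 3/4.
Similarly for Rh via the mother's Rh distribution: P(Rh+) = 3/4.
Independent loci: 3/4 × 3/4 = 9/16.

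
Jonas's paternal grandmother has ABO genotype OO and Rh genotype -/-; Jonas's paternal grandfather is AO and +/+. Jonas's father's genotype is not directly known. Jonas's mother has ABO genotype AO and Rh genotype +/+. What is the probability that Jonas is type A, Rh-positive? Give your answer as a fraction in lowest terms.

5/8

Jonas's father's ABO genotype from OO × AO: 1/2 AO, 1/2 OO.
Crossing each possibility with the mother AO and summing P(type A): 1/2·3/4 + 1/2·1/2 = 5/8.
Similarly for Rh via the father's Rh distribution: P(Rh+) = 1.
Independent loci: 5/8 × 1 = 5/8.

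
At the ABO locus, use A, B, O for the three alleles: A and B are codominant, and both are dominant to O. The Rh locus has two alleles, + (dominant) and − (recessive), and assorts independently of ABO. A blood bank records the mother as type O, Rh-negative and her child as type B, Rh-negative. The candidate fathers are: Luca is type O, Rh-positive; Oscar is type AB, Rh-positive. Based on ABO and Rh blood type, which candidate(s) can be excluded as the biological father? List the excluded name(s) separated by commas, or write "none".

Luca

A candidate is excluded only if no genotype consistent with his phenotype could produce a type B, Rh-negative child with a type O, Rh-negative mother.
Luca (type O, Rh+): no genotype consistent with that phenotype can produce a type-B Rh- child with a type-O mother.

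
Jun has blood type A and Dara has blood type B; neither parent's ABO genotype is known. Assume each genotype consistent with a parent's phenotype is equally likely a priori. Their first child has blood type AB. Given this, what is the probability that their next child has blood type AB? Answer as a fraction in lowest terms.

Possible genotypes: Jun ∈ {AA, AO}; Dara ∈ {BB, BO}.
Weight each parental genotype pair by prior × P(type-AB child):
  AA × BB: posterior weight 4/9; P(next child type AB) = 1.
  AA × BO: posterior weight 2/9; P(next child type AB) = 1/2.
  AO × BB: posterior weight 2/9; P(next child type AB) = 1/2.
  AO × BO: posterior weight 1/9; P(next child type AB) = 1/4.
Weighted sum = 25/36.

25/36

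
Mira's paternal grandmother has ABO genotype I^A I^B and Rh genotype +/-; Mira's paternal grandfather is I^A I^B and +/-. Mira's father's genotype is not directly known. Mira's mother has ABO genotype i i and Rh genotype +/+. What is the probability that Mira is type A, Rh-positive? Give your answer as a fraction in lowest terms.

Mira's father's ABO genotype from I^A I^B × I^A I^B: 1/4 I^A I^A, 1/2 I^A I^B, 1/4 I^B I^B.
Crossing each possibility with the mother i i and summing P(type A): 1/4·1 + 1/2·1/2 + 1/4·0 = 1/2.
Similarly for Rh via the father's Rh distribution: P(Rh+) = 1.
Independent loci: 1/2 × 1 = 1/2.

1/2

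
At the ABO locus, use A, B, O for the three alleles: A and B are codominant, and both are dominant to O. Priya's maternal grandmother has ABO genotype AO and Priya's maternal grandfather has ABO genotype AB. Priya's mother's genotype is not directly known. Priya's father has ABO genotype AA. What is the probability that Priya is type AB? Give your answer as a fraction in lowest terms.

1/4

Priya's mother's ABO genotype from AO × AB: 1/4 AA, 1/4 AB, 1/4 AO, 1/4 BO.
Crossing each possibility with the father AA and summing P(type AB): 1/4·0 + 1/4·1/2 + 1/4·0 + 1/4·1/2 = 1/4.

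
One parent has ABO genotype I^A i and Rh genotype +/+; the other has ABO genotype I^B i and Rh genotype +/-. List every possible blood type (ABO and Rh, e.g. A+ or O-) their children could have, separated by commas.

O+, A+, B+, AB+

Gametes from I^A i × I^B i give offspring ABO genotypes I^A I^B, I^A i, I^B i, i i, i.e. phenotypes O, A, B, AB.
Rh cross +/+ × +/- → phenotypes Rh+.
Combining independently: O+, A+, B+, AB+.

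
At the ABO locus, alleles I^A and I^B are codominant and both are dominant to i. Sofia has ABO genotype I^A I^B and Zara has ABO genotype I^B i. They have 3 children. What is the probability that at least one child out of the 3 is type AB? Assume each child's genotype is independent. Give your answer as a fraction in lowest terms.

37/64

ABO cross I^A I^B × I^B i → 1/4 A, 1/2 B, 1/4 AB.
So P(type AB) = 1/4 per child.
P(none) = (3/4)^3 = 27/64; P(at least one) = 1 − 27/64 = 37/64.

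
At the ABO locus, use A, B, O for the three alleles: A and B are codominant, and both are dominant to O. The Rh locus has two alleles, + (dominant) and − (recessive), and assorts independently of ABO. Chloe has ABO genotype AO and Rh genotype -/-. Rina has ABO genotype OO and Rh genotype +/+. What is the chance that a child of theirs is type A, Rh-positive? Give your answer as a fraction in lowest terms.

ABO cross AO × OO → offspring phenotypes: 1/2 O, 1/2 A.
Rh cross -/- × +/+ → 1 Rh+.
Independent loci: P(type A, Rh-positive) = 1/2 × 1 = 1/2.

1/2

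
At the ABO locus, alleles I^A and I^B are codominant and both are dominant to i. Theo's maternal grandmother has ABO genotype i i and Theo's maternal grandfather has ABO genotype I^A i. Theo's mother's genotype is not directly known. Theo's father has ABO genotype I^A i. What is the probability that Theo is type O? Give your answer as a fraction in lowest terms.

3/8

Theo's mother's ABO genotype from i i × I^A i: 1/2 I^A i, 1/2 i i.
Crossing each possibility with the father I^A i and summing P(type O): 1/2·1/4 + 1/2·1/2 = 3/8.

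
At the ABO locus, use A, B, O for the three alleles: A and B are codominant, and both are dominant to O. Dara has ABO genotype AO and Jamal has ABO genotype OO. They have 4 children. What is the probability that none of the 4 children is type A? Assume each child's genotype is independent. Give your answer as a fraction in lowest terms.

1/16

ABO cross AO × OO → 1/2 O, 1/2 A.
So P(type A) = 1/2 per child.
P(not type A) = 1/2 for one child; (1/2)^4 = 1/16.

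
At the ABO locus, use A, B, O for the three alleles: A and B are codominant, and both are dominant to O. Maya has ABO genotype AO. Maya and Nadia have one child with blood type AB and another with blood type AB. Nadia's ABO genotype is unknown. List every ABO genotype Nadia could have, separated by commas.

AB, BB, BO

For each candidate genotype of Nadia, check whether crossing it with AO can produce every observed child phenotype.
  AA → possible child types {A} ✗
  AB → possible child types {A, B, AB} ✓
  AO → possible child types {O, A} ✗
  BB → possible child types {B, AB} ✓
  BO → possible child types {O, A, B, AB} ✓
  OO → possible child types {O, A} ✗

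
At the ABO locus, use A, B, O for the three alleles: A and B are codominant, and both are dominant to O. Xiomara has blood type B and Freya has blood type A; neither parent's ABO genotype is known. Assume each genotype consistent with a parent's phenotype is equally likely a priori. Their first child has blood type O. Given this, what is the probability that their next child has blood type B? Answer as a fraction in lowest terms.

1/4

Possible genotypes: Xiomara ∈ {BB, BO}; Freya ∈ {AA, AO}.
Weight each parental genotype pair by prior × P(type-O child):
  BO × AO: posterior weight 1; P(next child type B) = 1/4.
Weighted sum = 1/4.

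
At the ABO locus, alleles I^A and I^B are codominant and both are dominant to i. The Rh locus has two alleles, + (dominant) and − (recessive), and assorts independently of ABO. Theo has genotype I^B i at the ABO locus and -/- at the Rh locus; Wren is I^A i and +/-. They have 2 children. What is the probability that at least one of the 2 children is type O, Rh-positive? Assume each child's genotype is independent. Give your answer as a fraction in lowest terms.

15/64

ABO cross I^B i × I^A i → 1/4 O, 1/4 A, 1/4 B, 1/4 AB.
Rh cross -/- × +/- → 1/2 Rh+, 1/2 Rh-; so P(type O, Rh-positive) = 1/4 × 1/2 = 1/8 per child.
P(none) = (7/8)^2 = 49/64; P(at least one) = 1 − 49/64 = 15/64.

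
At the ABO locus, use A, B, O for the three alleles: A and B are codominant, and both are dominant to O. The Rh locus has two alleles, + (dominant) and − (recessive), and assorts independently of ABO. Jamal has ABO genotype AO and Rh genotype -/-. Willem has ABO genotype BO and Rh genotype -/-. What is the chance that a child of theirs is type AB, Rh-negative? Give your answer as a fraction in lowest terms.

ABO cross AO × BO → offspring phenotypes: 1/4 O, 1/4 A, 1/4 B, 1/4 AB.
Rh cross -/- × -/- → 1 Rh-.
Independent loci: P(type AB, Rh-negative) = 1/4 × 1 = 1/4.

1/4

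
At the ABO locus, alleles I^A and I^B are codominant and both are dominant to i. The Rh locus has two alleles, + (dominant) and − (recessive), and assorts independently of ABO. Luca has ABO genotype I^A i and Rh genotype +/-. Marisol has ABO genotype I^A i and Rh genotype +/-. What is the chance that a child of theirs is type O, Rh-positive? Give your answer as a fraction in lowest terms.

3/16

ABO cross I^A i × I^A i → offspring phenotypes: 1/4 O, 3/4 A.
Rh cross +/- × +/- → 3/4 Rh+, 1/4 Rh-.
Independent loci: P(type O, Rh-positive) = 1/4 × 3/4 = 3/16.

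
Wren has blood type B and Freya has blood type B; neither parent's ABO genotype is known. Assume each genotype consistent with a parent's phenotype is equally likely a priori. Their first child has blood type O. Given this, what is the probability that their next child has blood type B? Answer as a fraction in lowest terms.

Possible genotypes: Wren ∈ {BB, BO}; Freya ∈ {BB, BO}.
Weight each parental genotype pair by prior × P(type-O child):
  BO × BO: posterior weight 1; P(next child type B) = 3/4.
Weighted sum = 3/4.

3/4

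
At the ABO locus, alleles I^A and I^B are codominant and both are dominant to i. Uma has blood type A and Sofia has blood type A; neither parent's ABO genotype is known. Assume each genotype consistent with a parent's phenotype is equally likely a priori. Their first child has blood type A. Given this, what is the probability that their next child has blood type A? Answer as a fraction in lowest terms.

19/20

Possible genotypes: Uma ∈ {I^A I^A, I^A i}; Sofia ∈ {I^A I^A, I^A i}.
Weight each parental genotype pair by prior × P(type-A child):
  I^A I^A × I^A I^A: posterior weight 4/15; P(next child type A) = 1.
  I^A I^A × I^A i: posterior weight 4/15; P(next child type A) = 1.
  I^A i × I^A I^A: posterior weight 4/15; P(next child type A) = 1.
  I^A i × I^A i: posterior weight 1/5; P(next child type A) = 3/4.
Weighted sum = 19/20.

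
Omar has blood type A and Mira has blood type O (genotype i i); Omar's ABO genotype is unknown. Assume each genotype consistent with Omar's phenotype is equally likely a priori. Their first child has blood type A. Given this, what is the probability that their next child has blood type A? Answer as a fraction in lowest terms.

5/6

Possible genotypes: Omar ∈ {I^A I^A, I^A i}; Mira ∈ {i i}.
Weight each parental genotype pair by prior × P(type-A child):
  I^A I^A × i i: posterior weight 2/3; P(next child type A) = 1.
  I^A i × i i: posterior weight 1/3; P(next child type A) = 1/2.
Weighted sum = 5/6.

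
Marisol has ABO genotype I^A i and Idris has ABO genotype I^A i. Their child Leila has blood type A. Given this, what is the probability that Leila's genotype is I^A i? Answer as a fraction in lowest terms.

2/3

Cross I^A i × I^A i → 1/4 I^A I^A, 1/2 I^A i, 1/4 i i.
Type-A genotypes among offspring: I^A I^A (1/4), I^A i (1/2); total 3/4.
P(I^A i | type A) = (1/2) / (3/4) = 2/3.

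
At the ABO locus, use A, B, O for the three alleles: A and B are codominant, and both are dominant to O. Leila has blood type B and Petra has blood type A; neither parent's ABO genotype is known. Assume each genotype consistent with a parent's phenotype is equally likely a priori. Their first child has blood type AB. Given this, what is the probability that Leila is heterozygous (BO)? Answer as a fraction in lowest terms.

1/3

Possible genotypes: Leila ∈ {BB, BO}; Petra ∈ {AA, AO}.
Weight each parental genotype pair by prior × P(type-AB child):
  BB × AA: posterior weight 4/9.
  BB × AO: posterior weight 2/9.
  BO × AA: posterior weight 2/9.
  BO × AO: posterior weight 1/9.
Sum the posterior weight over pairs where Leila is BO: 1/3.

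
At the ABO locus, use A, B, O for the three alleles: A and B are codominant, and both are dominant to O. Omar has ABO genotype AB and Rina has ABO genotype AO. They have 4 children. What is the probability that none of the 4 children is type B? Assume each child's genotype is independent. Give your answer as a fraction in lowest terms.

ABO cross AB × AO → 1/2 A, 1/4 B, 1/4 AB.
So P(type B) = 1/4 per child.
P(not type B) = 3/4 for one child; (3/4)^4 = 81/256.

81/256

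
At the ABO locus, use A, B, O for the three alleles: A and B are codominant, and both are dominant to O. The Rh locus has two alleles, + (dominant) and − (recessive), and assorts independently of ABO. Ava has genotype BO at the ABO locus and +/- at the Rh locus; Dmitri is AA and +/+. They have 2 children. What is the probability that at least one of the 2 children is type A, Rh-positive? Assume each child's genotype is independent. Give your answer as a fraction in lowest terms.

3/4

ABO cross BO × AA → 1/2 A, 1/2 AB.
Rh cross +/- × +/+ → 1 Rh+; so P(type A, Rh-positive) = 1/2 × 1 = 1/2 per child.
P(none) = (1/2)^2 = 1/4; P(at least one) = 1 − 1/4 = 3/4.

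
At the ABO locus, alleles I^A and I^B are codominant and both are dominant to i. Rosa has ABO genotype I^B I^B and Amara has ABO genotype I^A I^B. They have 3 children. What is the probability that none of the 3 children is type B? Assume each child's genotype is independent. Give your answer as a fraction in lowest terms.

ABO cross I^B I^B × I^A I^B → 1/2 B, 1/2 AB.
So P(type B) = 1/2 per child.
P(not type B) = 1/2 for one child; (1/2)^3 = 1/8.

1/8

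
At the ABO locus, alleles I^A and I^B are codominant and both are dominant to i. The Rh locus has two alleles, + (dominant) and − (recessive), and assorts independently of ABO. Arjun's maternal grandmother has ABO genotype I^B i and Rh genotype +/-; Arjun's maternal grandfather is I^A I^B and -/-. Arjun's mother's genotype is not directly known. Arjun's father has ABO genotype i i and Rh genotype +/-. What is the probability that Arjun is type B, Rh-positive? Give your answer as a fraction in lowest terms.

5/16

Arjun's mother's ABO genotype from I^B i × I^A I^B: 1/4 I^A I^B, 1/4 I^A i, 1/4 I^B I^B, 1/4 I^B i.
Crossing each possibility with the father i i and summing P(type B): 1/4·1/2 + 1/4·0 + 1/4·1 + 1/4·1/2 = 1/2.
Similarly for Rh via the mother's Rh distribution: P(Rh+) = 5/8.
Independent loci: 1/2 × 5/8 = 5/16.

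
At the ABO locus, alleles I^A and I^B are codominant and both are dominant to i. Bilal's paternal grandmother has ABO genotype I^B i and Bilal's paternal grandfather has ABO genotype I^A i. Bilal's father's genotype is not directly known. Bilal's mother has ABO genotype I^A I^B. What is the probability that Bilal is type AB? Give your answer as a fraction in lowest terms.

Bilal's father's ABO genotype from I^B i × I^A i: 1/4 I^A I^B, 1/4 I^A i, 1/4 I^B i, 1/4 i i.
Crossing each possibility with the mother I^A I^B and summing P(type AB): 1/4·1/2 + 1/4·1/4 + 1/4·1/4 + 1/4·0 = 1/4.

1/4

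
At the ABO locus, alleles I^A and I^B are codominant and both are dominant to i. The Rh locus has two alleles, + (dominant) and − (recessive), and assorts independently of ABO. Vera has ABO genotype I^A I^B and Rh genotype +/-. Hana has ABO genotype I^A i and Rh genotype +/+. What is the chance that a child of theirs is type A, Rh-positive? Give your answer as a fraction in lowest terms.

ABO cross I^A I^B × I^A i → offspring phenotypes: 1/2 A, 1/4 B, 1/4 AB.
Rh cross +/- × +/+ → 1 Rh+.
Independent loci: P(type A, Rh-positive) = 1/2 × 1 = 1/2.

1/2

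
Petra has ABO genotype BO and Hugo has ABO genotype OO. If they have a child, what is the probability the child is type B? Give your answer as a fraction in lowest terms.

ABO cross BO × OO → offspring phenotypes: 1/2 O, 1/2 B.
So P(type B) = 1/2.

1/2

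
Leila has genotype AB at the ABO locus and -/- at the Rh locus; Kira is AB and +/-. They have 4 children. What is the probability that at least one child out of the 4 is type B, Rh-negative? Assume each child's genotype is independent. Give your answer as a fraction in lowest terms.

ABO cross AB × AB → 1/4 A, 1/4 B, 1/2 AB.
Rh cross -/- × +/- → 1/2 Rh+, 1/2 Rh-; so P(type B, Rh-negative) = 1/4 × 1/2 = 1/8 per child.
P(none) = (7/8)^4 = 2401/4096; P(at least one) = 1 − 2401/4096 = 1695/4096.

1695/4096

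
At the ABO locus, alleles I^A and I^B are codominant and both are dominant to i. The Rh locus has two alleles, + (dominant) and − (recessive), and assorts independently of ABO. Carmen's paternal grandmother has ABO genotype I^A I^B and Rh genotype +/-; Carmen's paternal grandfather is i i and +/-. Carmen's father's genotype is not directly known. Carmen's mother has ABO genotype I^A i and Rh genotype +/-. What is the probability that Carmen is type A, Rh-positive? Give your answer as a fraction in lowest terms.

3/8

Carmen's father's ABO genotype from I^A I^B × i i: 1/2 I^A i, 1/2 I^B i.
Crossing each possibility with the mother I^A i and summing P(type A): 1/2·3/4 + 1/2·1/4 = 1/2.
Similarly for Rh via the father's Rh distribution: P(Rh+) = 3/4.
Independent loci: 1/2 × 3/4 = 3/8.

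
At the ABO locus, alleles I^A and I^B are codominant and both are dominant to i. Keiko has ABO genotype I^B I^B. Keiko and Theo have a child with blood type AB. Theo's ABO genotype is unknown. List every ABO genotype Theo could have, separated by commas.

I^A I^A, I^A I^B, I^A i

For each candidate genotype of Theo, check whether crossing it with I^B I^B can produce every observed child phenotype.
  I^A I^A → possible child types {AB} ✓
  I^A I^B → possible child types {B, AB} ✓
  I^A i → possible child types {B, AB} ✓
  I^B I^B → possible child types {B} ✗
  I^B i → possible child types {B} ✗
  i i → possible child types {B} ✗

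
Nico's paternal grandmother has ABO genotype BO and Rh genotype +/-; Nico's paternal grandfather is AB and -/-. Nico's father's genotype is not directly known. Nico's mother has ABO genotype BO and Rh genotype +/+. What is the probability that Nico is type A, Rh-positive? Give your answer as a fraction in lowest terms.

1/8

Nico's father's ABO genotype from BO × AB: 1/4 AB, 1/4 AO, 1/4 BB, 1/4 BO.
Crossing each possibility with the mother BO and summing P(type A): 1/4·1/4 + 1/4·1/4 + 1/4·0 + 1/4·0 = 1/8.
Similarly for Rh via the father's Rh distribution: P(Rh+) = 1.
Independent loci: 1/8 × 1 = 1/8.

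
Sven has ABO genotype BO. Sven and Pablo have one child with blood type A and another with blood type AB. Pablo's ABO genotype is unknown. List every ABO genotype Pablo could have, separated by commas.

For each candidate genotype of Pablo, check whether crossing it with BO can produce every observed child phenotype.
  AA → possible child types {A, AB} ✓
  AB → possible child types {A, B, AB} ✓
  AO → possible child types {O, A, B, AB} ✓
  BB → possible child types {B} ✗
  BO → possible child types {O, B} ✗
  OO → possible child types {O, B} ✗

AA, AB, AO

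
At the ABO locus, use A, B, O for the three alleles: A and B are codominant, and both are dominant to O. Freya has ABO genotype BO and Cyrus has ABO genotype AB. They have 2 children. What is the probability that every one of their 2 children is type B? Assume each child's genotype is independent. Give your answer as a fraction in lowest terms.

1/4

ABO cross BO × AB → 1/4 A, 1/2 B, 1/4 AB.
So P(type B) = 1/2 per child.
All 2 independent: (1/2)^2 = 1/4.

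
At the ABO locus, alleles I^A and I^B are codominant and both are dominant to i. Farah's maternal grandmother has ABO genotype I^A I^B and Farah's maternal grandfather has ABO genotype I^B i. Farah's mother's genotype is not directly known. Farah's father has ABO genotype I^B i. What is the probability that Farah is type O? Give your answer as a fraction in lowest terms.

1/8

Farah's mother's ABO genotype from I^A I^B × I^B i: 1/4 I^A I^B, 1/4 I^A i, 1/4 I^B I^B, 1/4 I^B i.
Crossing each possibility with the father I^B i and summing P(type O): 1/4·0 + 1/4·1/4 + 1/4·0 + 1/4·1/4 = 1/8.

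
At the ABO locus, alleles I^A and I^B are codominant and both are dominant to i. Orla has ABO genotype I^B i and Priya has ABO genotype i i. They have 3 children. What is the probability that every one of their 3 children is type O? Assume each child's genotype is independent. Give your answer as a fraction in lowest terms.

ABO cross I^B i × i i → 1/2 O, 1/2 B.
So P(type O) = 1/2 per child.
All 3 independent: (1/2)^3 = 1/8.

1/8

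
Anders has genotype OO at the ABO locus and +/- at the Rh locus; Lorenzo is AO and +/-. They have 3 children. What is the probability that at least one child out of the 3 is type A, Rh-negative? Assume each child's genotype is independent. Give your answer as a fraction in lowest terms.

ABO cross OO × AO → 1/2 O, 1/2 A.
Rh cross +/- × +/- → 3/4 Rh+, 1/4 Rh-; so P(type A, Rh-negative) = 1/2 × 1/4 = 1/8 per child.
P(none) = (7/8)^3 = 343/512; P(at least one) = 1 − 343/512 = 169/512.

169/512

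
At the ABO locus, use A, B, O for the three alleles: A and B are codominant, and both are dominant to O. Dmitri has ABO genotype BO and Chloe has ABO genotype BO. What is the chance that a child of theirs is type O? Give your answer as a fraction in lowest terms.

ABO cross BO × BO → offspring phenotypes: 1/4 O, 3/4 B.
So P(type O) = 1/4.

1/4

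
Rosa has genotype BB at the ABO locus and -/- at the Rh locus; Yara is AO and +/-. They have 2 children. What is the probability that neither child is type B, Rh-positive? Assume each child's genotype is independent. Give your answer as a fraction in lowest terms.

ABO cross BB × AO → 1/2 B, 1/2 AB.
Rh cross -/- × +/- → 1/2 Rh+, 1/2 Rh-; so P(type B, Rh-positive) = 1/2 × 1/2 = 1/4 per child.
P(not type B, Rh-positive) = 3/4 for one child; (3/4)^2 = 9/16.

9/16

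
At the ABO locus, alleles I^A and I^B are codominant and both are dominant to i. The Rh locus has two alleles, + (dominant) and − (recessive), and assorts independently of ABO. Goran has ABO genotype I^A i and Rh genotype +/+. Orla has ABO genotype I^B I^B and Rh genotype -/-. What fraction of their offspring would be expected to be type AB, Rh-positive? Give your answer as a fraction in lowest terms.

1/2

ABO cross I^A i × I^B I^B → offspring phenotypes: 1/2 B, 1/2 AB.
Rh cross +/+ × -/- → 1 Rh+.
Independent loci: P(type AB, Rh-positive) = 1/2 × 1 = 1/2.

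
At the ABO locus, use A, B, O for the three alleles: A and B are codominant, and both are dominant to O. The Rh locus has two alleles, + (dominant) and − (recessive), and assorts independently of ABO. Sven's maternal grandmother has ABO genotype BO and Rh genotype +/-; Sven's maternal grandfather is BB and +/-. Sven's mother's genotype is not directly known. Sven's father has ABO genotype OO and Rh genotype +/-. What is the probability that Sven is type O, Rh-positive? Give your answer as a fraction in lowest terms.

Sven's mother's ABO genotype from BO × BB: 1/2 BB, 1/2 BO.
Crossing each possibility with the father OO and summing P(type O): 1/2·0 + 1/2·1/2 = 1/4.
Similarly for Rh via the mother's Rh distribution: P(Rh+) = 3/4.
Independent loci: 1/4 × 3/4 = 3/16.

3/16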